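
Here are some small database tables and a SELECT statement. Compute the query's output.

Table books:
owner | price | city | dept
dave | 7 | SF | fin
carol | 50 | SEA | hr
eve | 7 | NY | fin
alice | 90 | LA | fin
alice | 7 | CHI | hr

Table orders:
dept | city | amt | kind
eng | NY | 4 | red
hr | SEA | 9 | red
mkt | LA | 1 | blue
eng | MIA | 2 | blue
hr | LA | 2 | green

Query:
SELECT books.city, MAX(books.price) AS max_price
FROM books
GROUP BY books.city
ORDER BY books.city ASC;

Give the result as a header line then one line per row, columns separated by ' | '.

After GROUP BY (5 rows):
books.city | max_price
SF | 7
SEA | 50
NY | 7
LA | 90
CHI | 7
After ORDER BY (5 rows):
books.city | max_price
CHI | 7
LA | 90
NY | 7
SEA | 50
SF | 7

== RESULT ==
books.city | max_price
CHI | 7
LA | 90
NY | 7
SEA | 50
SF | 7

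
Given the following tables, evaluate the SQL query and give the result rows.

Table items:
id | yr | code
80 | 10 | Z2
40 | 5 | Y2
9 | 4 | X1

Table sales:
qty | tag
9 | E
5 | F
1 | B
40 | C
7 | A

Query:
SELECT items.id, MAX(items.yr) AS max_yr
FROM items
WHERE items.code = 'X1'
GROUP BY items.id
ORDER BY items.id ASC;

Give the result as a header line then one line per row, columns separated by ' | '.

== RESULT ==
items.id | max_yr
9 | 4

Derivation:
After WHERE (1 rows):
items.id | items.yr | items.code
9 | 4 | X1
After GROUP BY (1 rows):
items.id | max_yr
9 | 4
After ORDER BY (1 rows):
items.id | max_yr
9 | 4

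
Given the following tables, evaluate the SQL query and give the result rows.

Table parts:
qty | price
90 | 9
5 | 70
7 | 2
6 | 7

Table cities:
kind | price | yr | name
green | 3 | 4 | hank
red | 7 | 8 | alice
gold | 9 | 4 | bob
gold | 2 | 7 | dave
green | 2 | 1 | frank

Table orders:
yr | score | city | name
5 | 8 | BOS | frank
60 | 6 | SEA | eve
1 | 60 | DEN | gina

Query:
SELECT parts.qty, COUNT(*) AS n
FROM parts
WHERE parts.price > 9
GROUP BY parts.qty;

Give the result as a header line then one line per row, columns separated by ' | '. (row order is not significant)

After WHERE (1 rows):
parts.qty | parts.price
5 | 70
After GROUP BY (1 rows):
parts.qty | n
5 | 1

== RESULT ==
parts.qty | n
5 | 1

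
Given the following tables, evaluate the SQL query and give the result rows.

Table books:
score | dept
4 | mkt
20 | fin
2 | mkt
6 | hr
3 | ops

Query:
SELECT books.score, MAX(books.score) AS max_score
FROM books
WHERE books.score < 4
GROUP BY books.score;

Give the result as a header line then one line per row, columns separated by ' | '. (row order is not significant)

== RESULT ==
books.score | max_score
2 | 2
3 | 3

Derivation:
After WHERE (2 rows):
books.score | books.dept
2 | mkt
3 | ops
After GROUP BY (2 rows):
books.score | max_score
2 | 2
3 | 3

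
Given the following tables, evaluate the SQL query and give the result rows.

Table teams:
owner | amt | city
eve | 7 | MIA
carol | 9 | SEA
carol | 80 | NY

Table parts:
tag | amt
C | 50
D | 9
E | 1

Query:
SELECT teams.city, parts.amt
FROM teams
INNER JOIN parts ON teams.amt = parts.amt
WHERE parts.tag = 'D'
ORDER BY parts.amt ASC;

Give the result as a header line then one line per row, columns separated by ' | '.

== RESULT ==
teams.city | parts.amt
SEA | 9

Derivation:
After JOIN parts (1 rows):
teams.owner | teams.amt | teams.city | parts.tag | parts.amt
carol | 9 | SEA | D | 9
After WHERE (1 rows):
teams.owner | teams.amt | teams.city | parts.tag | parts.amt
carol | 9 | SEA | D | 9
After SELECT (1 rows):
teams.city | parts.amt
SEA | 9
After ORDER BY (1 rows):
teams.city | parts.amt
SEA | 9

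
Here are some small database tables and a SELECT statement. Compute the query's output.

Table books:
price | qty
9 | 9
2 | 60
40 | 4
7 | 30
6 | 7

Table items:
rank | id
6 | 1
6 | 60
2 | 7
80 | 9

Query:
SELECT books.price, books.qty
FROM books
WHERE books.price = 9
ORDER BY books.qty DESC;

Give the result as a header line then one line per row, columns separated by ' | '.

== RESULT ==
books.price | books.qty
9 | 9

Derivation:
After WHERE (1 rows):
books.price | books.qty
9 | 9
After SELECT (1 rows):
books.price | books.qty
9 | 9
After ORDER BY (1 rows):
books.price | books.qty
9 | 9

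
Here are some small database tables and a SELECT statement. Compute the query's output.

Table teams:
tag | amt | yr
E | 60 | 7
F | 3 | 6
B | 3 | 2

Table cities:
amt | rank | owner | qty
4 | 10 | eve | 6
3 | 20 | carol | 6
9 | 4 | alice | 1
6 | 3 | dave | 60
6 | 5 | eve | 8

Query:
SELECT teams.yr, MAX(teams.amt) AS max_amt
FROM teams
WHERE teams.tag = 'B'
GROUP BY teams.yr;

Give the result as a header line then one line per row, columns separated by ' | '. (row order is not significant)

After WHERE (1 rows):
teams.tag | teams.amt | teams.yr
B | 3 | 2
After GROUP BY (1 rows):
teams.yr | max_amt
2 | 3

== RESULT ==
teams.yr | max_amt
2 | 3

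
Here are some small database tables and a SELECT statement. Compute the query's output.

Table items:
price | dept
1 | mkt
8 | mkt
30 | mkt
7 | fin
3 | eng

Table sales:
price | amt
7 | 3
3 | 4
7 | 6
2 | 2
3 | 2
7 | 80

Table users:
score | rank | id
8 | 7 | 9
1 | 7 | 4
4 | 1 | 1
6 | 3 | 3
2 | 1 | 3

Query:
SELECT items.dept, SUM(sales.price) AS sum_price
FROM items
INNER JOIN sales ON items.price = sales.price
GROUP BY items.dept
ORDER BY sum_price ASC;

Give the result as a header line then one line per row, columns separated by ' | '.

== RESULT ==
items.dept | sum_price
eng | 6
fin | 21

Derivation:
After JOIN sales (5 rows):
items.price | items.dept | sales.price | sales.amt
7 | fin | 7 | 3
7 | fin | 7 | 6
7 | fin | 7 | 80
3 | eng | 3 | 4
3 | eng | 3 | 2
After GROUP BY (2 rows):
items.dept | sum_price
fin | 21
eng | 6
After ORDER BY (2 rows):
items.dept | sum_price
eng | 6
fin | 21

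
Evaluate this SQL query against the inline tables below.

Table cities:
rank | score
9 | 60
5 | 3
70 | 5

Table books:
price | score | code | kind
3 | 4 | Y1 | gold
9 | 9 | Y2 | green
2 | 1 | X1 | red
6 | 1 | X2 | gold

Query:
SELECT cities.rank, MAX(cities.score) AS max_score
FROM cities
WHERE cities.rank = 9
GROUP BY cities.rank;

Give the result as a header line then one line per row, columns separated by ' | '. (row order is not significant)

After WHERE (1 rows):
cities.rank | cities.score
9 | 60
After GROUP BY (1 rows):
cities.rank | max_score
9 | 60

== RESULT ==
cities.rank | max_score
9 | 60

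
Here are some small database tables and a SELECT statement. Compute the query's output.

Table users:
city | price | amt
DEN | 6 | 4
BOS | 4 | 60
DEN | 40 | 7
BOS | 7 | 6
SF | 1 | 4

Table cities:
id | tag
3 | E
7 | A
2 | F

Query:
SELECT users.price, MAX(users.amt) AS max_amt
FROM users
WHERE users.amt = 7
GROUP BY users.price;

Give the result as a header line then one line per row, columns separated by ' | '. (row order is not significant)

== RESULT ==
users.price | max_amt
40 | 7

Derivation:
After WHERE (1 rows):
users.city | users.price | users.amt
DEN | 40 | 7
After GROUP BY (1 rows):
users.price | max_amt
40 | 7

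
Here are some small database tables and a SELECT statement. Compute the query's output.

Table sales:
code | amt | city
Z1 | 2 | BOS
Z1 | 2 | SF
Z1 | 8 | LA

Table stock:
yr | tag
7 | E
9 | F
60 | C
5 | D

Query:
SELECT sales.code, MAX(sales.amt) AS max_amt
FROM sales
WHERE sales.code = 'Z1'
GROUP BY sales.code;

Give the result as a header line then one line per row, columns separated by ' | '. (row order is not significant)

== RESULT ==
sales.code | max_amt
Z1 | 8

Derivation:
After WHERE (3 rows):
sales.code | sales.amt | sales.city
Z1 | 2 | BOS
Z1 | 2 | SF
Z1 | 8 | LA
After GROUP BY (1 rows):
sales.code | max_amt
Z1 | 8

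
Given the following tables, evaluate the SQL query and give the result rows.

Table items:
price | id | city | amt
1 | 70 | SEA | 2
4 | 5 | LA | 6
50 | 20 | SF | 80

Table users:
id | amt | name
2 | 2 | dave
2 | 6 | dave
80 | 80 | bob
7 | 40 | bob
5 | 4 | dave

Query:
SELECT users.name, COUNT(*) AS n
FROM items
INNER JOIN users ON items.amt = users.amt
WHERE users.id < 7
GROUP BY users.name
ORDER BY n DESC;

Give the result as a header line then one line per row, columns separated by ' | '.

== RESULT ==
users.name | n
dave | 2

Derivation:
After JOIN users (3 rows):
items.price | items.id | items.city | items.amt | users.id | users.amt | users.name
1 | 70 | SEA | 2 | 2 | 2 | dave
4 | 5 | LA | 6 | 2 | 6 | dave
50 | 20 | SF | 80 | 80 | 80 | bob
After WHERE (2 rows):
items.price | items.id | items.city | items.amt | users.id | users.amt | users.name
1 | 70 | SEA | 2 | 2 | 2 | dave
4 | 5 | LA | 6 | 2 | 6 | dave
After GROUP BY (1 rows):
users.name | n
dave | 2
After ORDER BY (1 rows):
users.name | n
dave | 2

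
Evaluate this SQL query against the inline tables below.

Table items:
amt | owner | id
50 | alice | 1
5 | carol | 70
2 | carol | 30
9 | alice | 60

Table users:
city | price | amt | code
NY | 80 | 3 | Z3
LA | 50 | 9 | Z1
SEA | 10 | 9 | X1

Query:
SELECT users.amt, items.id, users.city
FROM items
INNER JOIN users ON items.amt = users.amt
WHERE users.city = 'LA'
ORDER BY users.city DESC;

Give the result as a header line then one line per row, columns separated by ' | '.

== RESULT ==
users.amt | items.id | users.city
9 | 60 | LA

Derivation:
After JOIN users (2 rows):
items.amt | items.owner | items.id | users.city | users.price | users.amt | users.code
9 | alice | 60 | LA | 50 | 9 | Z1
9 | alice | 60 | SEA | 10 | 9 | X1
After WHERE (1 rows):
items.amt | items.owner | items.id | users.city | users.price | users.amt | users.code
9 | alice | 60 | LA | 50 | 9 | Z1
After SELECT (1 rows):
users.amt | items.id | users.city
9 | 60 | LA
After ORDER BY (1 rows):
users.amt | items.id | users.city
9 | 60 | LA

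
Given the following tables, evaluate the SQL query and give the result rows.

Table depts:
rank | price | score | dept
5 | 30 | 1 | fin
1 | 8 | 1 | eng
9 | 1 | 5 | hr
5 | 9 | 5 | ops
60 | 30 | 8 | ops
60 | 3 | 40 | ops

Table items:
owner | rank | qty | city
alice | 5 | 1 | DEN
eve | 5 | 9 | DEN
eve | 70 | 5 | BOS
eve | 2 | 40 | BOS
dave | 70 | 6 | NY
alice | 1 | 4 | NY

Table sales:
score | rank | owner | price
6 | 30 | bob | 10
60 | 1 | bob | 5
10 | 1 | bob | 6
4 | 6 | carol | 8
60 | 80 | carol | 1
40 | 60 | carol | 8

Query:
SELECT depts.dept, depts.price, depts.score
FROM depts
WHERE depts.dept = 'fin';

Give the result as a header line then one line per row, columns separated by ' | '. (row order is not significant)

After WHERE (1 rows):
depts.rank | depts.price | depts.score | depts.dept
5 | 30 | 1 | fin
After SELECT (1 rows):
depts.dept | depts.price | depts.score
fin | 30 | 1

== RESULT ==
depts.dept | depts.price | depts.score
fin | 30 | 1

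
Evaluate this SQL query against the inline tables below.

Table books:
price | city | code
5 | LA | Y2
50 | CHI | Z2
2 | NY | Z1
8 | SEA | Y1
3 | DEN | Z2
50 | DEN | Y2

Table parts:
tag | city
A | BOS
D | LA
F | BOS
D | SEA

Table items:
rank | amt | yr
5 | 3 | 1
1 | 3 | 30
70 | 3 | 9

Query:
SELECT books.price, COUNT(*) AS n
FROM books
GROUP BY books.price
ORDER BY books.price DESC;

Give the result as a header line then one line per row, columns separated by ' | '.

== RESULT ==
books.price | n
50 | 2
8 | 1
5 | 1
3 | 1
2 | 1

Derivation:
After GROUP BY (5 rows):
books.price | n
5 | 1
50 | 2
2 | 1
8 | 1
3 | 1
After ORDER BY (5 rows):
books.price | n
50 | 2
8 | 1
5 | 1
3 | 1
2 | 1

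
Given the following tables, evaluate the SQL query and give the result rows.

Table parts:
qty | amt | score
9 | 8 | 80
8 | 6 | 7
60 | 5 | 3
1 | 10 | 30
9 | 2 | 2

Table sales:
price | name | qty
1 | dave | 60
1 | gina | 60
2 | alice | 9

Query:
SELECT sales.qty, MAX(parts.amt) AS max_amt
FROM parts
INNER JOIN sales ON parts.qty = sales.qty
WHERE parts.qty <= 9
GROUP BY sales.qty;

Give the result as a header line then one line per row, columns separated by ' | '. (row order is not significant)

After JOIN sales (4 rows):
parts.qty | parts.amt | parts.score | sales.price | sales.name | sales.qty
9 | 8 | 80 | 2 | alice | 9
60 | 5 | 3 | 1 | dave | 60
60 | 5 | 3 | 1 | gina | 60
9 | 2 | 2 | 2 | alice | 9
After WHERE (2 rows):
parts.qty | parts.amt | parts.score | sales.price | sales.name | sales.qty
9 | 8 | 80 | 2 | alice | 9
9 | 2 | 2 | 2 | alice | 9
After GROUP BY (1 rows):
sales.qty | max_amt
9 | 8

== RESULT ==
sales.qty | max_amt
9 | 8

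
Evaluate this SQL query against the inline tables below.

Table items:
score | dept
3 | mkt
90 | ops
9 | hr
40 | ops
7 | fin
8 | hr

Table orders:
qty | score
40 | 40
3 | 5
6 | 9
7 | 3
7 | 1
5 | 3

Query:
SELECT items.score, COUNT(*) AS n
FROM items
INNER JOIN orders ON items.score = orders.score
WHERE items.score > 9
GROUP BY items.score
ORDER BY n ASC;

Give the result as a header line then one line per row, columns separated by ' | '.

After JOIN orders (4 rows):
items.score | items.dept | orders.qty | orders.score
3 | mkt | 7 | 3
3 | mkt | 5 | 3
9 | hr | 6 | 9
40 | ops | 40 | 40
After WHERE (1 rows):
items.score | items.dept | orders.qty | orders.score
40 | ops | 40 | 40
After GROUP BY (1 rows):
items.score | n
40 | 1
After ORDER BY (1 rows):
items.score | n
40 | 1

== RESULT ==
items.score | n
40 | 1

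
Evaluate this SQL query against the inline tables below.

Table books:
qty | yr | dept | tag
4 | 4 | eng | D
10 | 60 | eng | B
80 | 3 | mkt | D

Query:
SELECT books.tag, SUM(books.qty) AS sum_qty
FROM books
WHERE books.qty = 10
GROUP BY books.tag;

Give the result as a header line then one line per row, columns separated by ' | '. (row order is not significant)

After WHERE (1 rows):
books.qty | books.yr | books.dept | books.tag
10 | 60 | eng | B
After GROUP BY (1 rows):
books.tag | sum_qty
B | 10

== RESULT ==
books.tag | sum_qty
B | 10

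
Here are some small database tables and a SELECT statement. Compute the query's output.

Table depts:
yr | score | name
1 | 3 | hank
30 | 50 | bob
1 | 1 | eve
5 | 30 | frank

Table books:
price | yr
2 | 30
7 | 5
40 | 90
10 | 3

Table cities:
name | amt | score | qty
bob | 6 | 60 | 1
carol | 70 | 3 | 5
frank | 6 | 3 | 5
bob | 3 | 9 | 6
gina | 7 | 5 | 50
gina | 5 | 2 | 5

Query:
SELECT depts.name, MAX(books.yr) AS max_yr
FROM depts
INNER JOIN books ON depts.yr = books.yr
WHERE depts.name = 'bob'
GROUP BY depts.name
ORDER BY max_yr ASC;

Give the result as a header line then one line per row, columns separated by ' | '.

After JOIN books (2 rows):
depts.yr | depts.score | depts.name | books.price | books.yr
30 | 50 | bob | 2 | 30
5 | 30 | frank | 7 | 5
After WHERE (1 rows):
depts.yr | depts.score | depts.name | books.price | books.yr
30 | 50 | bob | 2 | 30
After GROUP BY (1 rows):
depts.name | max_yr
bob | 30
After ORDER BY (1 rows):
depts.name | max_yr
bob | 30

== RESULT ==
depts.name | max_yr
bob | 30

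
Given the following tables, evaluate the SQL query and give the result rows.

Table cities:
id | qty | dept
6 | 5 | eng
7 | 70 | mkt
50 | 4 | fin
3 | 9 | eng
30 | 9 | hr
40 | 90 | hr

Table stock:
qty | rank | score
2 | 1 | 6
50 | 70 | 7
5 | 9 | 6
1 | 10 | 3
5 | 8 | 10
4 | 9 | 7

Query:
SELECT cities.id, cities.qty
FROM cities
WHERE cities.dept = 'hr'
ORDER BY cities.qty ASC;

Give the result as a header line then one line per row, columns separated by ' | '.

After WHERE (2 rows):
cities.id | cities.qty | cities.dept
30 | 9 | hr
40 | 90 | hr
After SELECT (2 rows):
cities.id | cities.qty
30 | 9
40 | 90
After ORDER BY (2 rows):
cities.id | cities.qty
30 | 9
40 | 90

== RESULT ==
cities.id | cities.qty
30 | 9
40 | 90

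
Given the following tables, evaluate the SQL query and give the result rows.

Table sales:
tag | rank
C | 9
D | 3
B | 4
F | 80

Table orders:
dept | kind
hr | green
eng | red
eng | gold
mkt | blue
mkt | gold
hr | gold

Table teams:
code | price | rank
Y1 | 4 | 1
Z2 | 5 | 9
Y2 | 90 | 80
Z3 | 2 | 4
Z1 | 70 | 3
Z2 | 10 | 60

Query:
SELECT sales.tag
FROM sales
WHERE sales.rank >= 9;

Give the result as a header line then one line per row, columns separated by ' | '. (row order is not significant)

After WHERE (2 rows):
sales.tag | sales.rank
C | 9
F | 80
After SELECT (2 rows):
sales.tag
C
F

== RESULT ==
sales.tag
C
F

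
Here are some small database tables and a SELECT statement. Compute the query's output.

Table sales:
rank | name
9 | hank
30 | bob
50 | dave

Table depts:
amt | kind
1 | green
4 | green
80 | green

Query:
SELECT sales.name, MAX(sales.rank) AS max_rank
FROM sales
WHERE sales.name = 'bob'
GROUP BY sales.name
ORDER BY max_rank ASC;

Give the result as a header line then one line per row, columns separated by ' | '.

== RESULT ==
sales.name | max_rank
bob | 30

Derivation:
After WHERE (1 rows):
sales.rank | sales.name
30 | bob
After GROUP BY (1 rows):
sales.name | max_rank
bob | 30
After ORDER BY (1 rows):
sales.name | max_rank
bob | 30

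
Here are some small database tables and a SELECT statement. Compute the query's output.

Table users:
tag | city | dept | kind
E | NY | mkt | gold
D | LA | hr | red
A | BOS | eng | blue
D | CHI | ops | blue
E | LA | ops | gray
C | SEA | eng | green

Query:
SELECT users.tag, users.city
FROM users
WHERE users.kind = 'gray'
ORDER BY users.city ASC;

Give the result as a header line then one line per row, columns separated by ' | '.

After WHERE (1 rows):
users.tag | users.city | users.dept | users.kind
E | LA | ops | gray
After SELECT (1 rows):
users.tag | users.city
E | LA
After ORDER BY (1 rows):
users.tag | users.city
E | LA

== RESULT ==
users.tag | users.city
E | LA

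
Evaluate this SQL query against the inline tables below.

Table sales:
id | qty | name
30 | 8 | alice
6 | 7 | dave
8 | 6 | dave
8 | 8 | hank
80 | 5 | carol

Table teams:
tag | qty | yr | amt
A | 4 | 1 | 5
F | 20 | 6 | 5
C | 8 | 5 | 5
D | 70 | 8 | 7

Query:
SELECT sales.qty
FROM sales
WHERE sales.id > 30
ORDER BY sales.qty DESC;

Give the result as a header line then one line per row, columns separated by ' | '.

After WHERE (1 rows):
sales.id | sales.qty | sales.name
80 | 5 | carol
After SELECT (1 rows):
sales.qty
5
After ORDER BY (1 rows):
sales.qty
5

== RESULT ==
sales.qty
5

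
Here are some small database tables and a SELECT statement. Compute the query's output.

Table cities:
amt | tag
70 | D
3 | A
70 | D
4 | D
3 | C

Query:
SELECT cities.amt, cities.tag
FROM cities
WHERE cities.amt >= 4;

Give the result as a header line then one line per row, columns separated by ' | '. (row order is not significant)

== RESULT ==
cities.amt | cities.tag
70 | D
70 | D
4 | D

Derivation:
After WHERE (3 rows):
cities.amt | cities.tag
70 | D
70 | D
4 | D
After SELECT (3 rows):
cities.amt | cities.tag
70 | D
70 | D
4 | D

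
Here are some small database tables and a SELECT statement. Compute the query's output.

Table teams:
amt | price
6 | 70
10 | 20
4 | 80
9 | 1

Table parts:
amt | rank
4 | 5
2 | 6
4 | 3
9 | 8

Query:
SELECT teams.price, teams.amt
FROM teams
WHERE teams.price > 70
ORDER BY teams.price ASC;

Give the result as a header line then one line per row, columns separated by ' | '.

== RESULT ==
teams.price | teams.amt
80 | 4

Derivation:
After WHERE (1 rows):
teams.amt | teams.price
4 | 80
After SELECT (1 rows):
teams.price | teams.amt
80 | 4
After ORDER BY (1 rows):
teams.price | teams.amt
80 | 4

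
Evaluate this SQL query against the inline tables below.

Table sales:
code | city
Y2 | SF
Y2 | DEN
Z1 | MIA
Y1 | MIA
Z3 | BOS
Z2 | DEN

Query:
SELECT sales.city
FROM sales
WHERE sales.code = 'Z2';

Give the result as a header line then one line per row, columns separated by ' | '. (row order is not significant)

After WHERE (1 rows):
sales.code | sales.city
Z2 | DEN
After SELECT (1 rows):
sales.city
DEN

== RESULT ==
sales.city
DEN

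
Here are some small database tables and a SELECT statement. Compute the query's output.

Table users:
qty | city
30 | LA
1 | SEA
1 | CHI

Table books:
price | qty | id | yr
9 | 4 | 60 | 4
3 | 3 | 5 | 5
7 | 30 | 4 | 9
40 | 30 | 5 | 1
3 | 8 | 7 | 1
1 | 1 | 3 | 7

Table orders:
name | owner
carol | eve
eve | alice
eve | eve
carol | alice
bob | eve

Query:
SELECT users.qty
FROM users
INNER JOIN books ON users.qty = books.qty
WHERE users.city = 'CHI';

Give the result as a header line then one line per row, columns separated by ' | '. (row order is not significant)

== RESULT ==
users.qty
1

Derivation:
After JOIN books (4 rows):
users.qty | users.city | books.price | books.qty | books.id | books.yr
30 | LA | 7 | 30 | 4 | 9
30 | LA | 40 | 30 | 5 | 1
1 | SEA | 1 | 1 | 3 | 7
1 | CHI | 1 | 1 | 3 | 7
After WHERE (1 rows):
users.qty | users.city | books.price | books.qty | books.id | books.yr
1 | CHI | 1 | 1 | 3 | 7
After SELECT (1 rows):
users.qty
1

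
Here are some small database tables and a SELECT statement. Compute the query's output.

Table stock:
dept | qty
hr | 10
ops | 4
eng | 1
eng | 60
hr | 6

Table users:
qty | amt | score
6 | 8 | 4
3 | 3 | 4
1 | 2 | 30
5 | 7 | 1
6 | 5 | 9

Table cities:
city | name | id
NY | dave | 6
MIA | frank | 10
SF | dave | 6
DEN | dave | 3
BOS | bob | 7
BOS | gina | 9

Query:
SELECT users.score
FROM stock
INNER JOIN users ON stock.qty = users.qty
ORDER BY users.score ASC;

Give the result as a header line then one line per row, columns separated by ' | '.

== RESULT ==
users.score
4
9
30

Derivation:
After JOIN users (3 rows):
stock.dept | stock.qty | users.qty | users.amt | users.score
eng | 1 | 1 | 2 | 30
hr | 6 | 6 | 8 | 4
hr | 6 | 6 | 5 | 9
After SELECT (3 rows):
users.score
30
4
9
After ORDER BY (3 rows):
users.score
4
9
30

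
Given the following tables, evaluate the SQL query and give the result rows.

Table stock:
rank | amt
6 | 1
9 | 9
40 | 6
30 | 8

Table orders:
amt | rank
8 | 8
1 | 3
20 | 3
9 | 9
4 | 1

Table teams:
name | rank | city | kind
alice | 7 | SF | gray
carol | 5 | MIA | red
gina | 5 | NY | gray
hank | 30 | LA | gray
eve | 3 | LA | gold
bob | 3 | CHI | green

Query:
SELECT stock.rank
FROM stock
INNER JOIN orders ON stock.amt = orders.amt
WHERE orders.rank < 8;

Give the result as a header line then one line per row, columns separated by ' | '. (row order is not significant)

After JOIN orders (3 rows):
stock.rank | stock.amt | orders.amt | orders.rank
6 | 1 | 1 | 3
9 | 9 | 9 | 9
30 | 8 | 8 | 8
After WHERE (1 rows):
stock.rank | stock.amt | orders.amt | orders.rank
6 | 1 | 1 | 3
After SELECT (1 rows):
stock.rank
6

== RESULT ==
stock.rank
6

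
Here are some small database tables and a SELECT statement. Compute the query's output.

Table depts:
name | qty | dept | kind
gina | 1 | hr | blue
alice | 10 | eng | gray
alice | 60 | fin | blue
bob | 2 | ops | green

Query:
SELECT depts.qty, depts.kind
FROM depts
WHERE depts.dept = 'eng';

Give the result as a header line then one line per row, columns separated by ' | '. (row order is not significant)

== RESULT ==
depts.qty | depts.kind
10 | gray

Derivation:
After WHERE (1 rows):
depts.name | depts.qty | depts.dept | depts.kind
alice | 10 | eng | gray
After SELECT (1 rows):
depts.qty | depts.kind
10 | gray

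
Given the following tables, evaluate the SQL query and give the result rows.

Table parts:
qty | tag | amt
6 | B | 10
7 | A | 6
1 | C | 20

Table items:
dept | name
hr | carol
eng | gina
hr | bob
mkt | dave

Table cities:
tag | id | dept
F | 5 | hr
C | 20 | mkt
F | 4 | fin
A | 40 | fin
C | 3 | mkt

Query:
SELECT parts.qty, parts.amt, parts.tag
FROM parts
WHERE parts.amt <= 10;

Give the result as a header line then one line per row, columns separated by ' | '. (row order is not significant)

After WHERE (2 rows):
parts.qty | parts.tag | parts.amt
6 | B | 10
7 | A | 6
After SELECT (2 rows):
parts.qty | parts.amt | parts.tag
6 | 10 | B
7 | 6 | A

== RESULT ==
parts.qty | parts.amt | parts.tag
6 | 10 | B
7 | 6 | A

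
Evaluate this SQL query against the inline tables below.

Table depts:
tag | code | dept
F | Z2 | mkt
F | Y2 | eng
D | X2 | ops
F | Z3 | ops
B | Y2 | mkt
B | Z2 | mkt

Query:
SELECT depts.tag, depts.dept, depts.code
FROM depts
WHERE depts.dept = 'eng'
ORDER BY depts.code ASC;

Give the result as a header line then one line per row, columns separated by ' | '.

After WHERE (1 rows):
depts.tag | depts.code | depts.dept
F | Y2 | eng
After SELECT (1 rows):
depts.tag | depts.dept | depts.code
F | eng | Y2
After ORDER BY (1 rows):
depts.tag | depts.dept | depts.code
F | eng | Y2

== RESULT ==
depts.tag | depts.dept | depts.code
F | eng | Y2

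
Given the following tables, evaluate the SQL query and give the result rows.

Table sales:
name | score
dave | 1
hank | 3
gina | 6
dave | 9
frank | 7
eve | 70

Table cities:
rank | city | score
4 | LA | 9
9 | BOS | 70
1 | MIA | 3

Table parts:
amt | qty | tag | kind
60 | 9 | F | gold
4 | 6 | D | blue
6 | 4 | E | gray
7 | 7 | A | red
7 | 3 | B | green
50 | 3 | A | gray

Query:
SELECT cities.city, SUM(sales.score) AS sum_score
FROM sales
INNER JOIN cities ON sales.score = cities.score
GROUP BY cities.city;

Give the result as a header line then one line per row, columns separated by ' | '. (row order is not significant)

== RESULT ==
cities.city | sum_score
MIA | 3
LA | 9
BOS | 70

Derivation:
After JOIN cities (3 rows):
sales.name | sales.score | cities.rank | cities.city | cities.score
hank | 3 | 1 | MIA | 3
dave | 9 | 4 | LA | 9
eve | 70 | 9 | BOS | 70
After GROUP BY (3 rows):
cities.city | sum_score
MIA | 3
LA | 9
BOS | 70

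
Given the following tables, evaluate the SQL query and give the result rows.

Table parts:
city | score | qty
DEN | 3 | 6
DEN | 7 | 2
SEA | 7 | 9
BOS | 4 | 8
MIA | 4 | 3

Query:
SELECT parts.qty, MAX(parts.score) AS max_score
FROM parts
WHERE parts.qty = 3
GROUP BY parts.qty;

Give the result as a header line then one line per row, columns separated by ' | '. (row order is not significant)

== RESULT ==
parts.qty | max_score
3 | 4

Derivation:
After WHERE (1 rows):
parts.city | parts.score | parts.qty
MIA | 4 | 3
After GROUP BY (1 rows):
parts.qty | max_score
3 | 4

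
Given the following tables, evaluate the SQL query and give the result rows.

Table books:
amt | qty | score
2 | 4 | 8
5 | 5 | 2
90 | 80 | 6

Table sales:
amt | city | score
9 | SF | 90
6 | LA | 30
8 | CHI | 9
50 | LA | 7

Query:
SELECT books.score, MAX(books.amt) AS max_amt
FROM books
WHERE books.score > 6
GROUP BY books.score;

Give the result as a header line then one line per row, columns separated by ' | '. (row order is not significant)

After WHERE (1 rows):
books.amt | books.qty | books.score
2 | 4 | 8
After GROUP BY (1 rows):
books.score | max_amt
8 | 2

== RESULT ==
books.score | max_amt
8 | 2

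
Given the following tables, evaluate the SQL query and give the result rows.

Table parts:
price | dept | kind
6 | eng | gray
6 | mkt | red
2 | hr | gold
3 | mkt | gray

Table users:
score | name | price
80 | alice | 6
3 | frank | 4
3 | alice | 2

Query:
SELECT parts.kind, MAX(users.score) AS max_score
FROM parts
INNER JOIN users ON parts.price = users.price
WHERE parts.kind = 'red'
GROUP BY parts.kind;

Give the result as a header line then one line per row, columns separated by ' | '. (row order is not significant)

== RESULT ==
parts.kind | max_score
red | 80

Derivation:
After JOIN users (3 rows):
parts.price | parts.dept | parts.kind | users.score | users.name | users.price
6 | eng | gray | 80 | alice | 6
6 | mkt | red | 80 | alice | 6
2 | hr | gold | 3 | alice | 2
After WHERE (1 rows):
parts.price | parts.dept | parts.kind | users.score | users.name | users.price
6 | mkt | red | 80 | alice | 6
After GROUP BY (1 rows):
parts.kind | max_score
red | 80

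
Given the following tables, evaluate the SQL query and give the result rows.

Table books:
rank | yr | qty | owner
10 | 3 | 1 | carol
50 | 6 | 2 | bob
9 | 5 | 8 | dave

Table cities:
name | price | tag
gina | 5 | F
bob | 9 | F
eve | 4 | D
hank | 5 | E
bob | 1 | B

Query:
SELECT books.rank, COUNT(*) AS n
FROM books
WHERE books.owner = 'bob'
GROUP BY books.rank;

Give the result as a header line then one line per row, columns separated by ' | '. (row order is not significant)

== RESULT ==
books.rank | n
50 | 1

Derivation:
After WHERE (1 rows):
books.rank | books.yr | books.qty | books.owner
50 | 6 | 2 | bob
After GROUP BY (1 rows):
books.rank | n
50 | 1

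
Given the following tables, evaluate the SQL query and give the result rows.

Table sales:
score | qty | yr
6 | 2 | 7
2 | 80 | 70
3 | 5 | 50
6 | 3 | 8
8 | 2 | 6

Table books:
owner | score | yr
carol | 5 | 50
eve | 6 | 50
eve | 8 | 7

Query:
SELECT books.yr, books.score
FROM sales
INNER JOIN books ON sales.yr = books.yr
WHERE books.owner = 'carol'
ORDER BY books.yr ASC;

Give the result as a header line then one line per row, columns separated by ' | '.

== RESULT ==
books.yr | books.score
50 | 5

Derivation:
After JOIN books (3 rows):
sales.score | sales.qty | sales.yr | books.owner | books.score | books.yr
6 | 2 | 7 | eve | 8 | 7
3 | 5 | 50 | carol | 5 | 50
3 | 5 | 50 | eve | 6 | 50
After WHERE (1 rows):
sales.score | sales.qty | sales.yr | books.owner | books.score | books.yr
3 | 5 | 50 | carol | 5 | 50
After SELECT (1 rows):
books.yr | books.score
50 | 5
After ORDER BY (1 rows):
books.yr | books.score
50 | 5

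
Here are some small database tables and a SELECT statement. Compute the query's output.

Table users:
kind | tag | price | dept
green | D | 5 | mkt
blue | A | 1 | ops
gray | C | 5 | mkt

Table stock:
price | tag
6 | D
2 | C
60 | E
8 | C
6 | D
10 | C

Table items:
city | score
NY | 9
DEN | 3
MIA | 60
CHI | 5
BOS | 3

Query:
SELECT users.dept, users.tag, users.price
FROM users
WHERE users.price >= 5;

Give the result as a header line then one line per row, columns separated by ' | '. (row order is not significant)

== RESULT ==
users.dept | users.tag | users.price
mkt | D | 5
mkt | C | 5

Derivation:
After WHERE (2 rows):
users.kind | users.tag | users.price | users.dept
green | D | 5 | mkt
gray | C | 5 | mkt
After SELECT (2 rows):
users.dept | users.tag | users.price
mkt | D | 5
mkt | C | 5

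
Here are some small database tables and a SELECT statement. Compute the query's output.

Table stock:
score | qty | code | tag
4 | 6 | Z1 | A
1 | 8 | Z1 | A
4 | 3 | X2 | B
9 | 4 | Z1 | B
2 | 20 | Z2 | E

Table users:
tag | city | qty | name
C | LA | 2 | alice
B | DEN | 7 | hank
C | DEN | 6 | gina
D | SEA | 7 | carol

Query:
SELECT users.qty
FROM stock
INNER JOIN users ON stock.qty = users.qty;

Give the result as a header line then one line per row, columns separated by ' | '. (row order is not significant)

== RESULT ==
users.qty
6

Derivation:
After JOIN users (1 rows):
stock.score | stock.qty | stock.code | stock.tag | users.tag | users.city | users.qty | users.name
4 | 6 | Z1 | A | C | DEN | 6 | gina
After SELECT (1 rows):
users.qty
6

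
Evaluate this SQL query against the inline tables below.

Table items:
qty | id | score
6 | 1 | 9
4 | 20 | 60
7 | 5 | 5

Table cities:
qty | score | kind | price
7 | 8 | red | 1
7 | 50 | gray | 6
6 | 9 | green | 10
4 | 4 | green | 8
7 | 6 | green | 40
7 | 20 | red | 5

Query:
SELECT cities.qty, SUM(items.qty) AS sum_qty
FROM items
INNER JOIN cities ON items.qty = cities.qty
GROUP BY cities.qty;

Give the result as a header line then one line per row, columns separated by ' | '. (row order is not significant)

== RESULT ==
cities.qty | sum_qty
6 | 6
4 | 4
7 | 28

Derivation:
After JOIN cities (6 rows):
items.qty | items.id | items.score | cities.qty | cities.score | cities.kind | cities.price
6 | 1 | 9 | 6 | 9 | green | 10
4 | 20 | 60 | 4 | 4 | green | 8
7 | 5 | 5 | 7 | 8 | red | 1
7 | 5 | 5 | 7 | 50 | gray | 6
7 | 5 | 5 | 7 | 6 | green | 40
7 | 5 | 5 | 7 | 20 | red | 5
After GROUP BY (3 rows):
cities.qty | sum_qty
6 | 6
4 | 4
7 | 28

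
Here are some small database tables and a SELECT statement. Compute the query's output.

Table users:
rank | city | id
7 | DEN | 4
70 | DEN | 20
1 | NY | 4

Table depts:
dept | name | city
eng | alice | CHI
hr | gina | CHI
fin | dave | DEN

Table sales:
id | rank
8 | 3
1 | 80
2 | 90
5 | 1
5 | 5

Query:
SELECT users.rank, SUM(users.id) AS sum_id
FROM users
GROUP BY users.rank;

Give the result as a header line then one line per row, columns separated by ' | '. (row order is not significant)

After GROUP BY (3 rows):
users.rank | sum_id
7 | 4
70 | 20
1 | 4

== RESULT ==
users.rank | sum_id
7 | 4
70 | 20
1 | 4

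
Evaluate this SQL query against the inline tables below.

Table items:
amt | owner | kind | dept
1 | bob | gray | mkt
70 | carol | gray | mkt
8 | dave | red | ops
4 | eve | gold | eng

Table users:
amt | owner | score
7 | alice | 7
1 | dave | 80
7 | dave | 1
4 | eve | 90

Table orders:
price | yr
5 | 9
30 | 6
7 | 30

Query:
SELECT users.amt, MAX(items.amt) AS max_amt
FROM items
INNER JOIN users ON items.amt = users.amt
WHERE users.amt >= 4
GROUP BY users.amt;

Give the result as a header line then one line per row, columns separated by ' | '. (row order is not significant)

== RESULT ==
users.amt | max_amt
4 | 4

Derivation:
After JOIN users (2 rows):
items.amt | items.owner | items.kind | items.dept | users.amt | users.owner | users.score
1 | bob | gray | mkt | 1 | dave | 80
4 | eve | gold | eng | 4 | eve | 90
After WHERE (1 rows):
items.amt | items.owner | items.kind | items.dept | users.amt | users.owner | users.score
4 | eve | gold | eng | 4 | eve | 90
After GROUP BY (1 rows):
users.amt | max_amt
4 | 4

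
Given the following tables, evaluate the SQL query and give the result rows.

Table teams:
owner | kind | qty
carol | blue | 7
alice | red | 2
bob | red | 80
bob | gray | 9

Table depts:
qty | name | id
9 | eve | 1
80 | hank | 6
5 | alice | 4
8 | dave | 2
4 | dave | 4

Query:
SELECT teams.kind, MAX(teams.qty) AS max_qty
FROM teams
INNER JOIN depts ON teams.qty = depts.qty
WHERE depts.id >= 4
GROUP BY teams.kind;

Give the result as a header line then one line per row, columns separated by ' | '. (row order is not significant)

After JOIN depts (2 rows):
teams.owner | teams.kind | teams.qty | depts.qty | depts.name | depts.id
bob | red | 80 | 80 | hank | 6
bob | gray | 9 | 9 | eve | 1
After WHERE (1 rows):
teams.owner | teams.kind | teams.qty | depts.qty | depts.name | depts.id
bob | red | 80 | 80 | hank | 6
After GROUP BY (1 rows):
teams.kind | max_qty
red | 80

== RESULT ==
teams.kind | max_qty
red | 80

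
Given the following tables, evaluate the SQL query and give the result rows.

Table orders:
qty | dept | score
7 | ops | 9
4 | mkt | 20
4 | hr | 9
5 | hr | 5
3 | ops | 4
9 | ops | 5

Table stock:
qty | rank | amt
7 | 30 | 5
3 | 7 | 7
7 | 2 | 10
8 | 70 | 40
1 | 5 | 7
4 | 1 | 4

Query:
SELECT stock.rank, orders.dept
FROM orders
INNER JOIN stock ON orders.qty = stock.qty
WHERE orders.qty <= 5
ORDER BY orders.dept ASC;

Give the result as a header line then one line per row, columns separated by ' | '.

== RESULT ==
stock.rank | orders.dept
1 | hr
1 | mkt
7 | ops

Derivation:
After JOIN stock (5 rows):
orders.qty | orders.dept | orders.score | stock.qty | stock.rank | stock.amt
7 | ops | 9 | 7 | 30 | 5
7 | ops | 9 | 7 | 2 | 10
4 | mkt | 20 | 4 | 1 | 4
4 | hr | 9 | 4 | 1 | 4
3 | ops | 4 | 3 | 7 | 7
After WHERE (3 rows):
orders.qty | orders.dept | orders.score | stock.qty | stock.rank | stock.amt
4 | mkt | 20 | 4 | 1 | 4
4 | hr | 9 | 4 | 1 | 4
3 | ops | 4 | 3 | 7 | 7
After SELECT (3 rows):
stock.rank | orders.dept
1 | mkt
1 | hr
7 | ops
After ORDER BY (3 rows):
stock.rank | orders.dept
1 | hr
1 | mkt
7 | ops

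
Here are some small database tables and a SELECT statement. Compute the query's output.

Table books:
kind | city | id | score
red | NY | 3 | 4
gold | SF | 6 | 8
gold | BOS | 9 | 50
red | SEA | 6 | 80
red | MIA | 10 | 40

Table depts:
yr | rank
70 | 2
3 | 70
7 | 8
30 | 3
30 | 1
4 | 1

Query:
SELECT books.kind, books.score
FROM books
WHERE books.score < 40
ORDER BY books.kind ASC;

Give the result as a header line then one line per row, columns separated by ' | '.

== RESULT ==
books.kind | books.score
gold | 8
red | 4

Derivation:
After WHERE (2 rows):
books.kind | books.city | books.id | books.score
red | NY | 3 | 4
gold | SF | 6 | 8
After SELECT (2 rows):
books.kind | books.score
red | 4
gold | 8
After ORDER BY (2 rows):
books.kind | books.score
gold | 8
red | 4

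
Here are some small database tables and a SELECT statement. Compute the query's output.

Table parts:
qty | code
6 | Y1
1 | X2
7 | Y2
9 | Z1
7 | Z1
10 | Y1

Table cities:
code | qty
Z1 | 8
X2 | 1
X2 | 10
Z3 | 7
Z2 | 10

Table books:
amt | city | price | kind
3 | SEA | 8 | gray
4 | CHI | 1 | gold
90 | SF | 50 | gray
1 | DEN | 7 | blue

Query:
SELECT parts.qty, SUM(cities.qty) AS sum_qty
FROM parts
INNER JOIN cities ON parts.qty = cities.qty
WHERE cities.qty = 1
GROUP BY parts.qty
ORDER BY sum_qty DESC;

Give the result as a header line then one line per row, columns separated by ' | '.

After JOIN cities (5 rows):
parts.qty | parts.code | cities.code | cities.qty
1 | X2 | X2 | 1
7 | Y2 | Z3 | 7
7 | Z1 | Z3 | 7
10 | Y1 | X2 | 10
10 | Y1 | Z2 | 10
After WHERE (1 rows):
parts.qty | parts.code | cities.code | cities.qty
1 | X2 | X2 | 1
After GROUP BY (1 rows):
parts.qty | sum_qty
1 | 1
After ORDER BY (1 rows):
parts.qty | sum_qty
1 | 1

== RESULT ==
parts.qty | sum_qty
1 | 1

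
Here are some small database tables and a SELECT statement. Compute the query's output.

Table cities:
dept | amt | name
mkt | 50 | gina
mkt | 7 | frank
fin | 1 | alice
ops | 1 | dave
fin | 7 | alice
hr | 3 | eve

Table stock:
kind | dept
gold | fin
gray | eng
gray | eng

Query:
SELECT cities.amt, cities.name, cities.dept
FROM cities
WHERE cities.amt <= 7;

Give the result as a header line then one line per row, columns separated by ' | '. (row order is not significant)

== RESULT ==
cities.amt | cities.name | cities.dept
7 | frank | mkt
1 | alice | fin
1 | dave | ops
7 | alice | fin
3 | eve | hr

Derivation:
After WHERE (5 rows):
cities.dept | cities.amt | cities.name
mkt | 7 | frank
fin | 1 | alice
ops | 1 | dave
fin | 7 | alice
hr | 3 | eve
After SELECT (5 rows):
cities.amt | cities.name | cities.dept
7 | frank | mkt
1 | alice | fin
1 | dave | ops
7 | alice | fin
3 | eve | hr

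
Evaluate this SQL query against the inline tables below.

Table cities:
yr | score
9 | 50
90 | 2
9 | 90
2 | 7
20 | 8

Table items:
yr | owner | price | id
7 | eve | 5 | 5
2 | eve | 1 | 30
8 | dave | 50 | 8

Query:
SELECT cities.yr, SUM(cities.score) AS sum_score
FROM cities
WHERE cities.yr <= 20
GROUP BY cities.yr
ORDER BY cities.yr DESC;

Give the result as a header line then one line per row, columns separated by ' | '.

== RESULT ==
cities.yr | sum_score
20 | 8
9 | 140
2 | 7

Derivation:
After WHERE (4 rows):
cities.yr | cities.score
9 | 50
9 | 90
2 | 7
20 | 8
After GROUP BY (3 rows):
cities.yr | sum_score
9 | 140
2 | 7
20 | 8
After ORDER BY (3 rows):
cities.yr | sum_score
20 | 8
9 | 140
2 | 7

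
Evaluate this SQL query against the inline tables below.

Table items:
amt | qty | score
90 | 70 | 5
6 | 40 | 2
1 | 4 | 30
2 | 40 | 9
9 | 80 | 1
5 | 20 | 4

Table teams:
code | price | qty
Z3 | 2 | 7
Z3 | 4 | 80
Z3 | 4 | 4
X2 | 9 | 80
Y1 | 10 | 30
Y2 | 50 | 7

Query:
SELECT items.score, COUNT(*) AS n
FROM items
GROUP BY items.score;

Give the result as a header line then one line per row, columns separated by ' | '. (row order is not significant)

After GROUP BY (6 rows):
items.score | n
5 | 1
2 | 1
30 | 1
9 | 1
1 | 1
4 | 1

== RESULT ==
items.score | n
5 | 1
2 | 1
30 | 1
9 | 1
1 | 1
4 | 1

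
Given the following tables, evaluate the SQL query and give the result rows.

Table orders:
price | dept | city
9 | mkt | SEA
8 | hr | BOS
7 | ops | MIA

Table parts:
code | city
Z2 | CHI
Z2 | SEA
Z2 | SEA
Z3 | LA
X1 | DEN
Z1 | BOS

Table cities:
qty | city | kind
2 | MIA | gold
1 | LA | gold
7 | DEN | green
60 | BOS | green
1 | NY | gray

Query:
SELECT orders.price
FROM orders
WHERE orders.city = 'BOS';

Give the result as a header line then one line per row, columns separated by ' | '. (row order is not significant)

== RESULT ==
orders.price
8

Derivation:
After WHERE (1 rows):
orders.price | orders.dept | orders.city
8 | hr | BOS
After SELECT (1 rows):
orders.price
8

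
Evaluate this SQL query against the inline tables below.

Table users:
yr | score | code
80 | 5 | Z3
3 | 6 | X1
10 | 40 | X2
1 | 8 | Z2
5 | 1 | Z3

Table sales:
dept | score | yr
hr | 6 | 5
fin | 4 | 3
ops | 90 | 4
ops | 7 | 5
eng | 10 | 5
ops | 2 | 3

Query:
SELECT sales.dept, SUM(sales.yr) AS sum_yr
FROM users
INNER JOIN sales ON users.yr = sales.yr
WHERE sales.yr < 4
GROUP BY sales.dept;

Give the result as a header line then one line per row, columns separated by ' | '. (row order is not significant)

== RESULT ==
sales.dept | sum_yr
fin | 3
ops | 3

Derivation:
After JOIN sales (5 rows):
users.yr | users.score | users.code | sales.dept | sales.score | sales.yr
3 | 6 | X1 | fin | 4 | 3
3 | 6 | X1 | ops | 2 | 3
5 | 1 | Z3 | hr | 6 | 5
5 | 1 | Z3 | ops | 7 | 5
5 | 1 | Z3 | eng | 10 | 5
After WHERE (2 rows):
users.yr | users.score | users.code | sales.dept | sales.score | sales.yr
3 | 6 | X1 | fin | 4 | 3
3 | 6 | X1 | ops | 2 | 3
After GROUP BY (2 rows):
sales.dept | sum_yr
fin | 3
ops | 3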